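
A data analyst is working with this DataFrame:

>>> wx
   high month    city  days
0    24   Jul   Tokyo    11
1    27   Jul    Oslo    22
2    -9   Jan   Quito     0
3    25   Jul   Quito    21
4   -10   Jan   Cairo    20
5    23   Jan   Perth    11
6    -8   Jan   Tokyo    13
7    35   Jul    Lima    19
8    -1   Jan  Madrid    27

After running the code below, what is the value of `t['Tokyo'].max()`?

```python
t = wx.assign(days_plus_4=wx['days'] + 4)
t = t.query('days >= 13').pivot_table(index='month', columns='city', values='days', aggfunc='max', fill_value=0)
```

add column days_plus_4 = wx['days'] + 4:
   high month    city  days  days_plus_4
0    24   Jul   Tokyo    11           15
1    27   Jul    Oslo    22           26
2    -9   Jan   Quito     0            4
3    25   Jul   Quito    21           25
4   -10   Jan   Cairo    20           24
5    23   Jan   Perth    11           15
6    -8   Jan   Tokyo    13           17
7    35   Jul    Lima    19           23
8    -1   Jan  Madrid    27           31
filter rows where days >= 13:
   high month    city  days  days_plus_4
1    27   Jul    Oslo    22           26
3    25   Jul   Quito    21           25
4   -10   Jan   Cairo    20           24
6    -8   Jan   Tokyo    13           17
7    35   Jul    Lima    19           23
8    -1   Jan  Madrid    27           31
pivot: rows=month, cols=city, max(days):
city   Cairo  Lima  Madrid  Oslo  Quito  Tokyo
month                                         
Jan       20     0      27     0      0     13
Jul        0    19       0    22     21      0
Then the max of column 'Tokyo': 13

13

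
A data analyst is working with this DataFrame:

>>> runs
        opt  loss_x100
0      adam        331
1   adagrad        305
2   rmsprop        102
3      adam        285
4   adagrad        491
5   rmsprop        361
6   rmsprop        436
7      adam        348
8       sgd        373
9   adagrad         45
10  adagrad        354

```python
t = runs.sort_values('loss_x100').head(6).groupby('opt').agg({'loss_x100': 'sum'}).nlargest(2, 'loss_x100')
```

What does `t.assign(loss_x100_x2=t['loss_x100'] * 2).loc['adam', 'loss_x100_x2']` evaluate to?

sort by loss_x100:
        opt  loss_x100
9   adagrad         45
2   rmsprop        102
3      adam        285
1   adagrad        305
0      adam        331
7      adam        348
10  adagrad        354
5   rmsprop        361
8       sgd        373
6   rmsprop        436
4   adagrad        491
take first 6 rows:
       opt  loss_x100
9  adagrad         45
2  rmsprop        102
3     adam        285
1  adagrad        305
0     adam        331
7     adam        348
group by opt, sum of loss_x100:
         loss_x100
opt               
adagrad        350
adam           964
rmsprop        102
take 2 rows with largest loss_x100:
         loss_x100
opt               
adam           964
adagrad        350
add column loss_x100_x2 = t['loss_x100'] * 2:
         loss_x100  loss_x100_x2
opt                             
adam           964          1928
adagrad        350           700
Finally, value at row 'adam', column 'loss_x100_x2' = 1928.

1928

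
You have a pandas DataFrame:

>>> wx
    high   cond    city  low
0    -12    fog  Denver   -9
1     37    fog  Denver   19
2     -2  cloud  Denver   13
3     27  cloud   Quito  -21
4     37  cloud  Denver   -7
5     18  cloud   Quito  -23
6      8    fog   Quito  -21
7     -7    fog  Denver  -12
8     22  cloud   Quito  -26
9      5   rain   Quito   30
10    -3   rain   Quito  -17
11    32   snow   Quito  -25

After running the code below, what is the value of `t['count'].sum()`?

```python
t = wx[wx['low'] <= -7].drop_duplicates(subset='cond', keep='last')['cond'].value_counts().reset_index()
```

4

filter rows where low <= -7:
    high   cond    city  low
0    -12    fog  Denver   -9
3     27  cloud   Quito  -21
4     37  cloud  Denver   -7
5     18  cloud   Quito  -23
6      8    fog   Quito  -21
7     -7    fog  Denver  -12
8     22  cloud   Quito  -26
10    -3   rain   Quito  -17
11    32   snow   Quito  -25
drop duplicate cond (keep=last):
    high   cond    city  low
7     -7    fog  Denver  -12
8     22  cloud   Quito  -26
10    -3   rain   Quito  -17
11    32   snow   Quito  -25
value_counts of cond:
cond
fog      1
cloud    1
rain     1
snow     1
Name: count, dtype: int64
reset_index():
    cond  count
0    fog      1
1  cloud      1
2   rain      1
3   snow      1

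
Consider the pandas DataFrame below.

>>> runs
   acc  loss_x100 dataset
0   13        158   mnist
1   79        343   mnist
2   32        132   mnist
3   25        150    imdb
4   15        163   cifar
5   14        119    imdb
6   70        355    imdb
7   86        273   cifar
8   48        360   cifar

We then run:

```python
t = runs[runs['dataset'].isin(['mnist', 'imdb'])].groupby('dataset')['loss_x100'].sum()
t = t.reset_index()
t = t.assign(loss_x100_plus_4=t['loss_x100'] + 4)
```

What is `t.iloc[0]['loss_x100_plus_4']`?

filter rows where dataset in ['mnist', 'imdb']:
   acc  loss_x100 dataset
0   13        158   mnist
1   79        343   mnist
2   32        132   mnist
3   25        150    imdb
5   14        119    imdb
6   70        355    imdb
group by dataset, sum of loss_x100:
dataset
imdb     624
mnist    633
Name: loss_x100, dtype: int64
reset_index():
  dataset  loss_x100
0    imdb        624
1   mnist        633
add column loss_x100_plus_4 = t['loss_x100'] + 4:
  dataset  loss_x100  loss_x100_plus_4
0    imdb        624               628
1   mnist        633               637
Reading off the value at position 0, column 'loss_x100_plus_4', we get 628.

628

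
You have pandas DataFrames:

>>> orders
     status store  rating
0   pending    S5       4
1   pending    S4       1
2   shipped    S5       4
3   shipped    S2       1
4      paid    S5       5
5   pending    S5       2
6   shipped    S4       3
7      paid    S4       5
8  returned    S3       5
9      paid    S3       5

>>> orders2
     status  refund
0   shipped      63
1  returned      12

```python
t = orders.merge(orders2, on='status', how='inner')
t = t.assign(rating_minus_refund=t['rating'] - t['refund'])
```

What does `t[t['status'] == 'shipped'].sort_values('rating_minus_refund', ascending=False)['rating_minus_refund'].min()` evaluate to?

merge on 'status' (how='inner') → 4 rows:
     status store  rating  refund
0   shipped    S5       4      63
1   shipped    S2       1      63
2   shipped    S4       3      63
3  returned    S3       5      12
add column rating_minus_refund = t['rating'] - t['refund']:
     status store  rating  refund  rating_minus_refund
0   shipped    S5       4      63                  -59
1   shipped    S2       1      63                  -62
2   shipped    S4       3      63                  -60
3  returned    S3       5      12                   -7
filter rows where status == 'shipped':
    status store  rating  refund  rating_minus_refund
0  shipped    S5       4      63                  -59
1  shipped    S2       1      63                  -62
2  shipped    S4       3      63                  -60
sort by rating_minus_refund descending:
    status store  rating  refund  rating_minus_refund
0  shipped    S5       4      63                  -59
2  shipped    S4       3      63                  -60
1  shipped    S2       1      63                  -62
Then the min of column 'rating_minus_refund': -62

-62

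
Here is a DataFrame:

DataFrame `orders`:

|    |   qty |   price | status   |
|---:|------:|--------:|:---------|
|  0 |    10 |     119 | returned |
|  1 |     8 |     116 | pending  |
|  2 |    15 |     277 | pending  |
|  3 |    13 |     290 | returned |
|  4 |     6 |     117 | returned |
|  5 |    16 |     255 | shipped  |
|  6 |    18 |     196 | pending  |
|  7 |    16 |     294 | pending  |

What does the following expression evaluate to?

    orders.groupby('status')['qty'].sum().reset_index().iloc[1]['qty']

29

group by status, sum of qty:
status
pending     57
returned    29
shipped     16
Name: qty, dtype: int64
reset_index():
     status  qty
0   pending   57
1  returned   29
2   shipped   16
Taking the value at position 1, column 'qty' gives 29.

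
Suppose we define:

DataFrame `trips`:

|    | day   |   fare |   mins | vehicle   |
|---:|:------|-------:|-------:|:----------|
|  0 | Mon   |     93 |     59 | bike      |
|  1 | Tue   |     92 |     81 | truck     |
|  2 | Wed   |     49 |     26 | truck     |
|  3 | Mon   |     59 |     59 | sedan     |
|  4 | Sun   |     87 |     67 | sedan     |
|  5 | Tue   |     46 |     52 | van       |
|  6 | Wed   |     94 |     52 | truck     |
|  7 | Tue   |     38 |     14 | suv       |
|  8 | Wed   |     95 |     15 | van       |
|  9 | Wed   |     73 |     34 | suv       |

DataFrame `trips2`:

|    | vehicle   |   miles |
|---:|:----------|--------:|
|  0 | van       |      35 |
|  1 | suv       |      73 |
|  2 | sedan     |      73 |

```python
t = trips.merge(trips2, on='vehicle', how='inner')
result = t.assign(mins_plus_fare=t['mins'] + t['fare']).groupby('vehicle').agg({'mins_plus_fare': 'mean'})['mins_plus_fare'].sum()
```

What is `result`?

merge on 'vehicle' (how='inner') → 6 rows:
   day  fare  mins vehicle  miles
0  Mon    59    59   sedan     73
1  Sun    87    67   sedan     73
2  Tue    46    52     van     35
3  Tue    38    14     suv     73
4  Wed    95    15     van     35
5  Wed    73    34     suv     73
add column mins_plus_fare = t['mins'] + t['fare']:
   day  fare  mins vehicle  miles  mins_plus_fare
0  Mon    59    59   sedan     73             118
1  Sun    87    67   sedan     73             154
2  Tue    46    52     van     35              98
3  Tue    38    14     suv     73              52
4  Wed    95    15     van     35             110
5  Wed    73    34     suv     73             107
group by vehicle, mean of mins_plus_fare:
         mins_plus_fare
vehicle                
sedan             136.0
suv                79.5
van               104.0

319.5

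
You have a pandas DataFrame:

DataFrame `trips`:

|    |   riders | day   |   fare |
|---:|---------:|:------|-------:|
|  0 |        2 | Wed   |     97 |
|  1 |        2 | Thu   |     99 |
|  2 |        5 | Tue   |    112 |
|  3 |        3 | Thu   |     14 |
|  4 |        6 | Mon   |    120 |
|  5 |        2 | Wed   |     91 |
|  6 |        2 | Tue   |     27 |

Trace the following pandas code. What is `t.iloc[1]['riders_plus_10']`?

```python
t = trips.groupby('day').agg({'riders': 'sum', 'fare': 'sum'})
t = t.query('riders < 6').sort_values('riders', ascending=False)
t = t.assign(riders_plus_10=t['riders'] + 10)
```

14

group by day: sum(riders), sum(fare):
     riders  fare
day              
Mon       6   120
Thu       5   113
Tue       7   139
Wed       4   188
filter rows where riders < 6:
     riders  fare
day              
Thu       5   113
Wed       4   188
sort by riders descending:
     riders  fare
day              
Thu       5   113
Wed       4   188
add column riders_plus_10 = t['riders'] + 10:
     riders  fare  riders_plus_10
day                              
Thu       5   113              15
Wed       4   188              14
Reading off the value at position 1, column 'riders_plus_10', we get 14.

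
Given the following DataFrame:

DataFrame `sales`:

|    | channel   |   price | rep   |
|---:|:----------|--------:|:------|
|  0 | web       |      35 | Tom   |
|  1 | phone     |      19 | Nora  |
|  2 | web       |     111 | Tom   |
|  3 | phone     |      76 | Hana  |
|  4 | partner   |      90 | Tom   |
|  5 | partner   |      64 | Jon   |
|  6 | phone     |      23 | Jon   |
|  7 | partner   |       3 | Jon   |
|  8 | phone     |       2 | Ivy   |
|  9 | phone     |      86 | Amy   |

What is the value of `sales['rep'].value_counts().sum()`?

value_counts of rep:
rep
Tom     3
Jon     3
Nora    1
Hana    1
Ivy     1
Amy     1
Name: count, dtype: int64

10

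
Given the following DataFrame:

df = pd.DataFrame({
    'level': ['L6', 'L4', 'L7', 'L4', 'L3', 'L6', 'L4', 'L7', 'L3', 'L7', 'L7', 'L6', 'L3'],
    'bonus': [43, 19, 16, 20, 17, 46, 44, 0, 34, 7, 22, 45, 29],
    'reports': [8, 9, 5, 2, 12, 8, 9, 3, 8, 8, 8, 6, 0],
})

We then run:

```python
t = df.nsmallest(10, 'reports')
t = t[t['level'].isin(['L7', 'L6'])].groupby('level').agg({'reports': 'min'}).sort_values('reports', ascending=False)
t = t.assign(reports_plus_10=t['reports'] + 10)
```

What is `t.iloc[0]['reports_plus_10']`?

16

take 10 rows with smallest reports:
   level  bonus  reports
12    L3     29        0
3     L4     20        2
7     L7      0        3
2     L7     16        5
11    L6     45        6
0     L6     43        8
5     L6     46        8
8     L3     34        8
9     L7      7        8
10    L7     22        8
filter rows where level in ['L7', 'L6']:
   level  bonus  reports
7     L7      0        3
2     L7     16        5
11    L6     45        6
0     L6     43        8
5     L6     46        8
9     L7      7        8
10    L7     22        8
group by level, min of reports:
       reports
level         
L6           6
L7           3
sort by reports descending:
       reports
level         
L6           6
L7           3
add column reports_plus_10 = t['reports'] + 10:
       reports  reports_plus_10
level                          
L6           6               16
L7           3               13
Taking the value at position 0, column 'reports_plus_10' gives 16.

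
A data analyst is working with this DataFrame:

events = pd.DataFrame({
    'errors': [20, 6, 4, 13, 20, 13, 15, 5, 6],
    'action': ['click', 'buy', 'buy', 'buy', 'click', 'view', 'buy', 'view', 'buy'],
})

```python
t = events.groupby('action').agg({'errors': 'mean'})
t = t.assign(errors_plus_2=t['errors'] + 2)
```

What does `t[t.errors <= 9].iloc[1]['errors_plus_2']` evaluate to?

11.0

group by action, mean of errors:
        errors
action        
buy        8.8
click     20.0
view       9.0
add column errors_plus_2 = t['errors'] + 2:
        errors  errors_plus_2
action                       
buy        8.8           10.8
click     20.0           22.0
view       9.0           11.0
filter rows where errors <= 9:
        errors  errors_plus_2
action                       
buy        8.8           10.8
view       9.0           11.0
Reading off the value at position 1, column 'errors_plus_2', we get 11.0.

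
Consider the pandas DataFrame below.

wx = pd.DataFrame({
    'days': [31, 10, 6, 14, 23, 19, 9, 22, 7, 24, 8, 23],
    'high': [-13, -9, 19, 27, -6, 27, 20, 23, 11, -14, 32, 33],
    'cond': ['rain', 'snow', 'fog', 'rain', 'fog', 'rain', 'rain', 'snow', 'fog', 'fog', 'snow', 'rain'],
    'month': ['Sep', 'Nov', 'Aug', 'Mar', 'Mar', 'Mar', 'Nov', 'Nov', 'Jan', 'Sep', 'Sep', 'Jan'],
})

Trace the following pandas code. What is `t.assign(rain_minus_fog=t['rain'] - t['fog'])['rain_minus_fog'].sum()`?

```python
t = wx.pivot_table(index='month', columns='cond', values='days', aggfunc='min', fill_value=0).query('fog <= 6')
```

pivot: rows=month, cols=cond, min(days):
cond   fog  rain  snow
month                 
Aug      6     0     0
Jan      7    23     0
Mar     23    14     0
Nov      0     9    10
Sep     24    31     8
filter rows where fog <= 6:
cond   fog  rain  snow
month                 
Aug      6     0     0
Nov      0     9    10
add column rain_minus_fog = t['rain'] - t['fog']:
cond   fog  rain  snow  rain_minus_fog
month                                 
Aug      6     0     0              -6
Nov      0     9    10               9
Hence 3.

3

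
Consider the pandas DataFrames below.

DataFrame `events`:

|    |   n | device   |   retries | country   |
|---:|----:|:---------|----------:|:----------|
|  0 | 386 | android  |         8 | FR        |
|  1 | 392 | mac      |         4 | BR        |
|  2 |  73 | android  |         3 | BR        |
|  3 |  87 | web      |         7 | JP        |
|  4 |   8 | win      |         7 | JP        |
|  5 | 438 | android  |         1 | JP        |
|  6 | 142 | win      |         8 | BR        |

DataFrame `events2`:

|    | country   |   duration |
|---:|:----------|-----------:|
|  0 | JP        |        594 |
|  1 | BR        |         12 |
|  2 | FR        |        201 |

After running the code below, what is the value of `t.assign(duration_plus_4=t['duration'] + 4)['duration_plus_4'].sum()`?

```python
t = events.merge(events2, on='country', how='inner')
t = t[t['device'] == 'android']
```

819

merge on 'country' (how='inner') → 7 rows:
     n   device  retries country  duration
0  386  android        8      FR       201
1  392      mac        4      BR        12
2   73  android        3      BR        12
3   87      web        7      JP       594
4    8      win        7      JP       594
5  438  android        1      JP       594
6  142      win        8      BR        12
filter rows where device == 'android':
     n   device  retries country  duration
0  386  android        8      FR       201
2   73  android        3      BR        12
5  438  android        1      JP       594
add column duration_plus_4 = t['duration'] + 4:
     n   device  retries country  duration  duration_plus_4
0  386  android        8      FR       201              205
2   73  android        3      BR        12               16
5  438  android        1      JP       594              598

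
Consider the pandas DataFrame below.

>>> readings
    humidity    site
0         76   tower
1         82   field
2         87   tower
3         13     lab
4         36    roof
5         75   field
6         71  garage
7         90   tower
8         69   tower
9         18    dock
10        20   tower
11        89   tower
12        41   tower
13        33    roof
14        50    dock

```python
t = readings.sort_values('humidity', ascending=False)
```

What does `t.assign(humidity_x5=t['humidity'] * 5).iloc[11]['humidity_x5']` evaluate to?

sort by humidity descending:
    humidity    site
7         90   tower
11        89   tower
2         87   tower
1         82   field
0         76   tower
5         75   field
6         71  garage
8         69   tower
14        50    dock
12        41   tower
4         36    roof
13        33    roof
10        20   tower
9         18    dock
3         13     lab
add column humidity_x5 = t['humidity'] * 5:
    humidity    site  humidity_x5
7         90   tower          450
11        89   tower          445
2         87   tower          435
1         82   field          410
0         76   tower          380
5         75   field          375
6         71  garage          355
8         69   tower          345
14        50    dock          250
12        41   tower          205
4         36    roof          180
13        33    roof          165
10        20   tower          100
9         18    dock           90
3         13     lab           65
The value at position 11, column 'humidity_x5' is 165.

165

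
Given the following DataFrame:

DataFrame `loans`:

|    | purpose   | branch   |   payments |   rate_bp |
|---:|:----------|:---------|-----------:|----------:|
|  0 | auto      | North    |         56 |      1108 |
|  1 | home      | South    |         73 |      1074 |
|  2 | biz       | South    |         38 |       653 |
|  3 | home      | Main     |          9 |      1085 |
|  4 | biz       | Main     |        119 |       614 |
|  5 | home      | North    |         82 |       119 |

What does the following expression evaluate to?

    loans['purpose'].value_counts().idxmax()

value_counts of purpose:
purpose
home    3
biz     2
auto    1
Name: count, dtype: int64

home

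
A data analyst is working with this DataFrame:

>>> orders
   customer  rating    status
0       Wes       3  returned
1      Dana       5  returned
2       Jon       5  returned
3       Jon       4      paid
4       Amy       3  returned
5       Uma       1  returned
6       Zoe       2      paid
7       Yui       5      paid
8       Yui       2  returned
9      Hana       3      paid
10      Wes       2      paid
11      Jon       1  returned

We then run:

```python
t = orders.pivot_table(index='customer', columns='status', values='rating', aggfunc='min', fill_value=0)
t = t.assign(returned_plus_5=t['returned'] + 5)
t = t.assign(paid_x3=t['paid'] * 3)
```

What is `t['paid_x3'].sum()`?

pivot: rows=customer, cols=status, min(rating):
status    paid  returned
customer                
Amy          0         3
Dana         0         5
Hana         3         0
Jon          4         1
Uma          0         1
Wes          2         3
Yui          5         2
Zoe          2         0
add column returned_plus_5 = t['returned'] + 5:
status    paid  returned  returned_plus_5
customer                                 
Amy          0         3                8
Dana         0         5               10
Hana         3         0                5
Jon          4         1                6
Uma          0         1                6
Wes          2         3                8
Yui          5         2                7
Zoe          2         0                5
add column paid_x3 = t['paid'] * 3:
status    paid  returned  returned_plus_5  paid_x3
customer                                          
Amy          0         3                8        0
Dana         0         5               10        0
Hana         3         0                5        9
Jon          4         1                6       12
Uma          0         1                6        0
Wes          2         3                8        6
Yui          5         2                7       15
Zoe          2         0                5        6
The sum of column 'paid_x3' is 48.

48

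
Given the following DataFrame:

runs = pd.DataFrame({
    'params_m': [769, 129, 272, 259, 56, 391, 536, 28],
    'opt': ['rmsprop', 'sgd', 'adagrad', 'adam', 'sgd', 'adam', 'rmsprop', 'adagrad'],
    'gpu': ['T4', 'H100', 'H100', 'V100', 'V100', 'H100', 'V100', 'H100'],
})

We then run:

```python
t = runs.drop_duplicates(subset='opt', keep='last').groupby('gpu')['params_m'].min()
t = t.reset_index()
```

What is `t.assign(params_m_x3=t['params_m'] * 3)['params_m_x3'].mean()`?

drop duplicate opt (keep=last):
   params_m      opt   gpu
4        56      sgd  V100
5       391     adam  H100
6       536  rmsprop  V100
7        28  adagrad  H100
group by gpu, min of params_m:
gpu
H100    28
V100    56
Name: params_m, dtype: int64
reset_index():
    gpu  params_m
0  H100        28
1  V100        56
add column params_m_x3 = t['params_m'] * 3:
    gpu  params_m  params_m_x3
0  H100        28           84
1  V100        56          168

126.0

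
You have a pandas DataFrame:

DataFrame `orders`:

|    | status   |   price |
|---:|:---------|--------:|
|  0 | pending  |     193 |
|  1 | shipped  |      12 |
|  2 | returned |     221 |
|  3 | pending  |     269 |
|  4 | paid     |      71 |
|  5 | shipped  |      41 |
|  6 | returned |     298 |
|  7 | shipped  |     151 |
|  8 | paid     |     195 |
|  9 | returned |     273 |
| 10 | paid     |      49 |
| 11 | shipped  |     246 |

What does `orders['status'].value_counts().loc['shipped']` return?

4

value_counts of status:
status
shipped     4
returned    3
paid        3
pending     2
Name: count, dtype: int64
Finally, value at index 'shipped' = 4.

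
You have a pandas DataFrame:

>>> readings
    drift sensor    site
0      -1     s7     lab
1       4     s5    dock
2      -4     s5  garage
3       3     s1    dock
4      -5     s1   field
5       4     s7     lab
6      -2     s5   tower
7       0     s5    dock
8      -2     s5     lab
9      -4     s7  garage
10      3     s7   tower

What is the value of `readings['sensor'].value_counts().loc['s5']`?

value_counts of sensor:
sensor
s5    5
s7    4
s1    2
Name: count, dtype: int64

5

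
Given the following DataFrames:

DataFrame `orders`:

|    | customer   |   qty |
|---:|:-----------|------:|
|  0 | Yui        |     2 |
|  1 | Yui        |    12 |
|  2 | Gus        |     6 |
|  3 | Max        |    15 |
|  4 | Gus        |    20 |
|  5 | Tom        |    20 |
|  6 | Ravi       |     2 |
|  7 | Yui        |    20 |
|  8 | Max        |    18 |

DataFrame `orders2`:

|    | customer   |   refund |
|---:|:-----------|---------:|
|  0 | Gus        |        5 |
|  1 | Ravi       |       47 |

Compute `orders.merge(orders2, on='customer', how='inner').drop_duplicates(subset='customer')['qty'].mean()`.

merge on 'customer' (how='inner') → 3 rows:
  customer  qty  refund
0      Gus    6       5
1      Gus   20       5
2     Ravi    2      47
drop duplicate customer (keep=first):
  customer  qty  refund
0      Gus    6       5
2     Ravi    2      47
Hence 4.0.

4.0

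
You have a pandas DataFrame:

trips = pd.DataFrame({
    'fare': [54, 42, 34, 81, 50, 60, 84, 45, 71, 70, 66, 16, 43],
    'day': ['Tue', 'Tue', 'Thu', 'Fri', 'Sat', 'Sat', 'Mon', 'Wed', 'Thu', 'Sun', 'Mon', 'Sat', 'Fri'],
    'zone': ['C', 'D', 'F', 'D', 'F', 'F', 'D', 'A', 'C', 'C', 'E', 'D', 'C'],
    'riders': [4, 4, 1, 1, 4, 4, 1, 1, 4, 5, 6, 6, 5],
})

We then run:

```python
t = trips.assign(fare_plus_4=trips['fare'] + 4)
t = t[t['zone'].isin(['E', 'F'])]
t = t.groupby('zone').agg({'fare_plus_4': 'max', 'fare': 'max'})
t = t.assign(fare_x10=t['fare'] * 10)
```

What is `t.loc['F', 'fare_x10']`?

600

add column fare_plus_4 = trips['fare'] + 4:
    fare  day zone  riders  fare_plus_4
0     54  Tue    C       4           58
1     42  Tue    D       4           46
2     34  Thu    F       1           38
3     81  Fri    D       1           85
4     50  Sat    F       4           54
5     60  Sat    F       4           64
6     84  Mon    D       1           88
7     45  Wed    A       1           49
8     71  Thu    C       4           75
9     70  Sun    C       5           74
10    66  Mon    E       6           70
11    16  Sat    D       6           20
12    43  Fri    C       5           47
filter rows where zone in ['E', 'F']:
    fare  day zone  riders  fare_plus_4
2     34  Thu    F       1           38
4     50  Sat    F       4           54
5     60  Sat    F       4           64
10    66  Mon    E       6           70
group by zone: max(fare_plus_4), max(fare):
      fare_plus_4  fare
zone                   
E              70    66
F              64    60
add column fare_x10 = t['fare'] * 10:
      fare_plus_4  fare  fare_x10
zone                             
E              70    66       660
F              64    60       600
Finally, value at row 'F', column 'fare_x10' = 600.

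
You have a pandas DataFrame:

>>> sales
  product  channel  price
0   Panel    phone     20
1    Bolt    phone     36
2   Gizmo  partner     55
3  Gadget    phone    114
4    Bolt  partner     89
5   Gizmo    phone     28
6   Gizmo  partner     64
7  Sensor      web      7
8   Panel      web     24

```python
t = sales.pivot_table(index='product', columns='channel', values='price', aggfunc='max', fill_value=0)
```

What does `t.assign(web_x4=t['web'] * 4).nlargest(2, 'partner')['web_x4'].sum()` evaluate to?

0

pivot: rows=product, cols=channel, max(price):
channel  partner  phone  web
product                     
Bolt          89     36    0
Gadget         0    114    0
Gizmo         64     28    0
Panel          0     20   24
Sensor         0      0    7
add column web_x4 = t['web'] * 4:
channel  partner  phone  web  web_x4
product                             
Bolt          89     36    0       0
Gadget         0    114    0       0
Gizmo         64     28    0       0
Panel          0     20   24      96
Sensor         0      0    7      28
take 2 rows with largest partner:
channel  partner  phone  web  web_x4
product                             
Bolt          89     36    0       0
Gizmo         64     28    0       0
So sum() = 0.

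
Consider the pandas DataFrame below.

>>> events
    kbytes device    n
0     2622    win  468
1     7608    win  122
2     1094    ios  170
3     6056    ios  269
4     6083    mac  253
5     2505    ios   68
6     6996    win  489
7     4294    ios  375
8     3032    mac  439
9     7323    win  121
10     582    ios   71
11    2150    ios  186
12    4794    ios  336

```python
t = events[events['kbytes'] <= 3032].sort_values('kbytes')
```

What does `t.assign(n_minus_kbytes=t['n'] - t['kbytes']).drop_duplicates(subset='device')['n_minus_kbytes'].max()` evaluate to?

filter rows where kbytes <= 3032:
    kbytes device    n
0     2622    win  468
2     1094    ios  170
5     2505    ios   68
8     3032    mac  439
10     582    ios   71
11    2150    ios  186
sort by kbytes:
    kbytes device    n
10     582    ios   71
2     1094    ios  170
11    2150    ios  186
5     2505    ios   68
0     2622    win  468
8     3032    mac  439
add column n_minus_kbytes = t['n'] - t['kbytes']:
    kbytes device    n  n_minus_kbytes
10     582    ios   71            -511
2     1094    ios  170            -924
11    2150    ios  186           -1964
5     2505    ios   68           -2437
0     2622    win  468           -2154
8     3032    mac  439           -2593
drop duplicate device (keep=first):
    kbytes device    n  n_minus_kbytes
10     582    ios   71            -511
0     2622    win  468           -2154
8     3032    mac  439           -2593

-511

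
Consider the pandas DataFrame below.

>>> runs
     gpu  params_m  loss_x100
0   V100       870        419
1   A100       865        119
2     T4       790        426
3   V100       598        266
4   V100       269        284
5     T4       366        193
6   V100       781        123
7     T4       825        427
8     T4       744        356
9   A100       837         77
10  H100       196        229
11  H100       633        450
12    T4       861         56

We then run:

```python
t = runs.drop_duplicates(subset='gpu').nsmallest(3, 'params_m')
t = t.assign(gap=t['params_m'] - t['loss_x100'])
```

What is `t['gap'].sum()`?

1077

drop duplicate gpu (keep=first):
     gpu  params_m  loss_x100
0   V100       870        419
1   A100       865        119
2     T4       790        426
10  H100       196        229
take 3 rows with smallest params_m:
     gpu  params_m  loss_x100
10  H100       196        229
2     T4       790        426
1   A100       865        119
add column gap = t['params_m'] - t['loss_x100']:
     gpu  params_m  loss_x100  gap
10  H100       196        229  -33
2     T4       790        426  364
1   A100       865        119  746
Then the sum of column 'gap': 1077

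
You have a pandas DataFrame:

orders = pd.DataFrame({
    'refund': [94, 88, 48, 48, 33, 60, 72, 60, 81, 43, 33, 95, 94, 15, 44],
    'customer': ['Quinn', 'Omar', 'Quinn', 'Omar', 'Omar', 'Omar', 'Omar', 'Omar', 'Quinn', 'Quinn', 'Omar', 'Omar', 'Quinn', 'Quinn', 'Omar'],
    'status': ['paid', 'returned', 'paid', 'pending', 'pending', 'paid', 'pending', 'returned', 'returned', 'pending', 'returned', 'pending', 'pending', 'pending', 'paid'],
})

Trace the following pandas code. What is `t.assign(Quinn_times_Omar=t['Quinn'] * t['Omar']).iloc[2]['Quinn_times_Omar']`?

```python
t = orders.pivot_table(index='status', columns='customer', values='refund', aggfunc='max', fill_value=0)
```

pivot: rows=status, cols=customer, max(refund):
customer  Omar  Quinn
status               
paid        60     94
pending     95     94
returned    88     81
add column Quinn_times_Omar = t['Quinn'] * t['Omar']:
customer  Omar  Quinn  Quinn_times_Omar
status                                 
paid        60     94              5640
pending     95     94              8930
returned    88     81              7128
Then the value at position 2, column 'Quinn_times_Omar': 7128

7128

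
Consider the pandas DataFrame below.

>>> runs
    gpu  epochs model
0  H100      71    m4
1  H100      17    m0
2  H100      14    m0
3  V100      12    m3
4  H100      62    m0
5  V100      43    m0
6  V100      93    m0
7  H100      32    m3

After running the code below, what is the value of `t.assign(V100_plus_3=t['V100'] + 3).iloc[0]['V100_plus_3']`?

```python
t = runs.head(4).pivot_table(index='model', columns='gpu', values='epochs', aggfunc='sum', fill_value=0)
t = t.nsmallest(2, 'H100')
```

take first 4 rows:
    gpu  epochs model
0  H100      71    m4
1  H100      17    m0
2  H100      14    m0
3  V100      12    m3
pivot: rows=model, cols=gpu, sum(epochs):
gpu    H100  V100
model            
m0       31     0
m3        0    12
m4       71     0
take 2 rows with smallest H100:
gpu    H100  V100
model            
m3        0    12
m0       31     0
add column V100_plus_3 = t['V100'] + 3:
gpu    H100  V100  V100_plus_3
model                         
m3        0    12           15
m0       31     0            3
value at position 0, column 'V100_plus_3' → 15

15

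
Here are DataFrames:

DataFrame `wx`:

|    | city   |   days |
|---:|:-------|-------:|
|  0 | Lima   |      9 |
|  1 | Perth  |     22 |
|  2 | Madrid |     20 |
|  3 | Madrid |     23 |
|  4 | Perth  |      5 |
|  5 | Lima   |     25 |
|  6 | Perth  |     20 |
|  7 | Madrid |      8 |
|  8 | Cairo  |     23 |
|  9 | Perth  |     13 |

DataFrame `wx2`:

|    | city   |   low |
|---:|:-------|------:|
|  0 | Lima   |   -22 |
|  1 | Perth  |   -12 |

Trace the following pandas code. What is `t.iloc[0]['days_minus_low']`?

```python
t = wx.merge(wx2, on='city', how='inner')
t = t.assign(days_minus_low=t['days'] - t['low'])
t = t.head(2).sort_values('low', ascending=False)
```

merge on 'city' (how='inner') → 6 rows:
    city  days  low
0   Lima     9  -22
1  Perth    22  -12
2  Perth     5  -12
3   Lima    25  -22
4  Perth    20  -12
5  Perth    13  -12
add column days_minus_low = t['days'] - t['low']:
    city  days  low  days_minus_low
0   Lima     9  -22              31
1  Perth    22  -12              34
2  Perth     5  -12              17
3   Lima    25  -22              47
4  Perth    20  -12              32
5  Perth    13  -12              25
take first 2 rows:
    city  days  low  days_minus_low
0   Lima     9  -22              31
1  Perth    22  -12              34
sort by low descending:
    city  days  low  days_minus_low
1  Perth    22  -12              34
0   Lima     9  -22              31
Taking the value at position 0, column 'days_minus_low' gives 34.

34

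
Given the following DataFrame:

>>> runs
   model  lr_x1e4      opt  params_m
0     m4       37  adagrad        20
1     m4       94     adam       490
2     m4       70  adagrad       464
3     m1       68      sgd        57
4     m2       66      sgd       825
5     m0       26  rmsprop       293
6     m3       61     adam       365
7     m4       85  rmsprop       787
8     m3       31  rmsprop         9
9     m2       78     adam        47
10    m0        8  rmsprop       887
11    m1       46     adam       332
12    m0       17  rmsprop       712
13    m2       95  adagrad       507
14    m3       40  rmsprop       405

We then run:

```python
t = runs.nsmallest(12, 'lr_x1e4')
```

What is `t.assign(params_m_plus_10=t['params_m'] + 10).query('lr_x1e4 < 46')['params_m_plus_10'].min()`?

19

take 12 rows with smallest lr_x1e4:
   model  lr_x1e4      opt  params_m
10    m0        8  rmsprop       887
12    m0       17  rmsprop       712
5     m0       26  rmsprop       293
8     m3       31  rmsprop         9
0     m4       37  adagrad        20
14    m3       40  rmsprop       405
11    m1       46     adam       332
6     m3       61     adam       365
4     m2       66      sgd       825
3     m1       68      sgd        57
2     m4       70  adagrad       464
9     m2       78     adam        47
add column params_m_plus_10 = t['params_m'] + 10:
   model  lr_x1e4      opt  params_m  params_m_plus_10
10    m0        8  rmsprop       887               897
12    m0       17  rmsprop       712               722
5     m0       26  rmsprop       293               303
8     m3       31  rmsprop         9                19
0     m4       37  adagrad        20                30
14    m3       40  rmsprop       405               415
11    m1       46     adam       332               342
6     m3       61     adam       365               375
4     m2       66      sgd       825               835
3     m1       68      sgd        57                67
2     m4       70  adagrad       464               474
9     m2       78     adam        47                57
filter rows where lr_x1e4 < 46:
   model  lr_x1e4      opt  params_m  params_m_plus_10
10    m0        8  rmsprop       887               897
12    m0       17  rmsprop       712               722
5     m0       26  rmsprop       293               303
8     m3       31  rmsprop         9                19
0     m4       37  adagrad        20                30
14    m3       40  rmsprop       405               415
Taking the min of column 'params_m_plus_10' gives 19.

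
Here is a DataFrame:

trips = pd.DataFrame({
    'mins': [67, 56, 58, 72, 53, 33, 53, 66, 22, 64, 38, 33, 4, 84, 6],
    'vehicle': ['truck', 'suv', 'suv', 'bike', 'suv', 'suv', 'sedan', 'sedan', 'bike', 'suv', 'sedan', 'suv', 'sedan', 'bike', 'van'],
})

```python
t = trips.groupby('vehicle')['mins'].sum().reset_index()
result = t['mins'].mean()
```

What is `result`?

group by vehicle, sum of mins:
vehicle
bike     178
sedan    161
suv      297
truck     67
van        6
Name: mins, dtype: int64
reset_index():
  vehicle  mins
0    bike   178
1   sedan   161
2     suv   297
3   truck    67
4     van     6
So mean() = 141.8.

141.8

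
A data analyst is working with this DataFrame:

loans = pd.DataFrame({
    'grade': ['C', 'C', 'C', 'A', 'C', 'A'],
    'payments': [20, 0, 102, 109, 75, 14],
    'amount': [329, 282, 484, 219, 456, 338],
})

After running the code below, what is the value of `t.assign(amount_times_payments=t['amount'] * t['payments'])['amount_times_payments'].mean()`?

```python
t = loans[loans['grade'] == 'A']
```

14301.5

filter rows where grade == 'A':
  grade  payments  amount
3     A       109     219
5     A        14     338
add column amount_times_payments = t['amount'] * t['payments']:
  grade  payments  amount  amount_times_payments
3     A       109     219                  23871
5     A        14     338                   4732
Hence 14301.5.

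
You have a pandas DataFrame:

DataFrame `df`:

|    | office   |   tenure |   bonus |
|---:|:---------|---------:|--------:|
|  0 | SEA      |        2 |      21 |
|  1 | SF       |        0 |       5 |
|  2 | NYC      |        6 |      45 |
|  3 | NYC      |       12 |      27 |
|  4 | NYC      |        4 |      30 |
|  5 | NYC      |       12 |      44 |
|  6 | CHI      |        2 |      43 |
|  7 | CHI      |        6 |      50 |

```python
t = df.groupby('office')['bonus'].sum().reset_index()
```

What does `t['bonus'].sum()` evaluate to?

265

group by office, sum of bonus:
office
CHI     93
NYC    146
SEA     21
SF       5
Name: bonus, dtype: int64
reset_index():
  office  bonus
0    CHI     93
1    NYC    146
2    SEA     21
3     SF      5
Taking the sum of column 'bonus' gives 265.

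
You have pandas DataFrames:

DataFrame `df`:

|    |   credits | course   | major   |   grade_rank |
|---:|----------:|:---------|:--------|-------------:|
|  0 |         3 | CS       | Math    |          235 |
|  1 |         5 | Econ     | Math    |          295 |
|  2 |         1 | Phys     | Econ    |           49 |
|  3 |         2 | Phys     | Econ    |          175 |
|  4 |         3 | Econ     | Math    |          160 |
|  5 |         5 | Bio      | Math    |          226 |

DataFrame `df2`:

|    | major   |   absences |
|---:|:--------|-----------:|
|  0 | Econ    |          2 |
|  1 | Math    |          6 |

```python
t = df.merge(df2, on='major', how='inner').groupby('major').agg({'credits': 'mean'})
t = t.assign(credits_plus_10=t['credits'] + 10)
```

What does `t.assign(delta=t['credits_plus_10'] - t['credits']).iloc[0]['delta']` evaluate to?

10.0

merge on 'major' (how='inner') → 6 rows:
   credits course major  grade_rank  absences
0        3     CS  Math         235         6
1        5   Econ  Math         295         6
2        1   Phys  Econ          49         2
3        2   Phys  Econ         175         2
4        3   Econ  Math         160         6
5        5    Bio  Math         226         6
group by major, mean of credits:
       credits
major         
Econ       1.5
Math       4.0
add column credits_plus_10 = t['credits'] + 10:
       credits  credits_plus_10
major                          
Econ       1.5             11.5
Math       4.0             14.0
add column delta = t['credits_plus_10'] - t['credits']:
       credits  credits_plus_10  delta
major                                 
Econ       1.5             11.5   10.0
Math       4.0             14.0   10.0
Reading off the value at position 0, column 'delta', we get 10.0.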